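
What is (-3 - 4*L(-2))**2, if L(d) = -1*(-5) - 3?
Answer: 121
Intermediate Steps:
L(d) = 2 (L(d) = 5 - 3 = 2)
(-3 - 4*L(-2))**2 = (-3 - 4*2)**2 = (-3 - 8)**2 = (-11)**2 = 121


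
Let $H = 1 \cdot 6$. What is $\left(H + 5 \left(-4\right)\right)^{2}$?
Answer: $196$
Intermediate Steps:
$H = 6$
$\left(H + 5 \left(-4\right)\right)^{2} = \left(6 + 5 \left(-4\right)\right)^{2} = \left(6 - 20\right)^{2} = \left(-14\right)^{2} = 196$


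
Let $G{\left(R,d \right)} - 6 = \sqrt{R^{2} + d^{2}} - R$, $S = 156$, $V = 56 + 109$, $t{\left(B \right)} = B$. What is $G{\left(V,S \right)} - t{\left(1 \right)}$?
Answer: $-160 + 3 \sqrt{5729} \approx 67.07$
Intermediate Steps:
$V = 165$
$G{\left(R,d \right)} = 6 + \sqrt{R^{2} + d^{2}} - R$ ($G{\left(R,d \right)} = 6 - \left(R - \sqrt{R^{2} + d^{2}}\right) = 6 + \sqrt{R^{2} + d^{2}} - R$)
$G{\left(V,S \right)} - t{\left(1 \right)} = \left(6 + \sqrt{165^{2} + 156^{2}} - 165\right) - 1 = \left(6 + \sqrt{27225 + 24336} - 165\right) - 1 = \left(6 + \sqrt{51561} - 165\right) - 1 = \left(6 + 3 \sqrt{5729} - 165\right) - 1 = \left(-159 + 3 \sqrt{5729}\right) - 1 = -160 + 3 \sqrt{5729}$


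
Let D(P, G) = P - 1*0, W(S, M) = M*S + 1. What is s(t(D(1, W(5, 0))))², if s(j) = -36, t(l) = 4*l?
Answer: 1296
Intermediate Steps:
W(S, M) = 1 + M*S
D(P, G) = P (D(P, G) = P + 0 = P)
s(t(D(1, W(5, 0))))² = (-36)² = 1296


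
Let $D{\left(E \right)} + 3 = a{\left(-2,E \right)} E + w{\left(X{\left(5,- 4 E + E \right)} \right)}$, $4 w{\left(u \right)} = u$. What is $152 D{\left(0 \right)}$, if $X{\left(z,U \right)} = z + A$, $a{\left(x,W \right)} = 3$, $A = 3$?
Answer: $-152$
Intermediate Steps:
$X{\left(z,U \right)} = 3 + z$ ($X{\left(z,U \right)} = z + 3 = 3 + z$)
$w{\left(u \right)} = \frac{u}{4}$
$D{\left(E \right)} = -1 + 3 E$ ($D{\left(E \right)} = -3 + \left(3 E + \frac{3 + 5}{4}\right) = -3 + \left(3 E + \frac{1}{4} \cdot 8\right) = -3 + \left(3 E + 2\right) = -3 + \left(2 + 3 E\right) = -1 + 3 E$)
$152 D{\left(0 \right)} = 152 \left(-1 + 3 \cdot 0\right) = 152 \left(-1 + 0\right) = 152 \left(-1\right) = -152$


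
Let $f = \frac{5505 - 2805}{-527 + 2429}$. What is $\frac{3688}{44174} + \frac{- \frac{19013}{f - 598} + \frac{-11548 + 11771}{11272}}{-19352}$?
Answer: $\frac{18642246359325179}{227788528358802112} \approx 0.08184$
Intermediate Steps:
$f = \frac{450}{317}$ ($f = \frac{2700}{1902} = 2700 \cdot \frac{1}{1902} = \frac{450}{317} \approx 1.4196$)
$\frac{3688}{44174} + \frac{- \frac{19013}{f - 598} + \frac{-11548 + 11771}{11272}}{-19352} = \frac{3688}{44174} + \frac{- \frac{19013}{\frac{450}{317} - 598} + \frac{-11548 + 11771}{11272}}{-19352} = 3688 \cdot \frac{1}{44174} + \left(- \frac{19013}{\frac{450}{317} - 598} + 223 \cdot \frac{1}{11272}\right) \left(- \frac{1}{19352}\right) = \frac{1844}{22087} + \left(- \frac{19013}{- \frac{189116}{317}} + \frac{223}{11272}\right) \left(- \frac{1}{19352}\right) = \frac{1844}{22087} + \left(\left(-19013\right) \left(- \frac{317}{189116}\right) + \frac{223}{11272}\right) \left(- \frac{1}{19352}\right) = \frac{1844}{22087} + \left(\frac{6027121}{189116} + \frac{223}{11272}\right) \left(- \frac{1}{19352}\right) = \frac{1844}{22087} + \frac{16994970195}{532928888} \left(- \frac{1}{19352}\right) = \frac{1844}{22087} - \frac{16994970195}{10313239840576} = \frac{18642246359325179}{227788528358802112}$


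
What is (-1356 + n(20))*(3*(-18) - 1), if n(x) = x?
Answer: 73480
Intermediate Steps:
(-1356 + n(20))*(3*(-18) - 1) = (-1356 + 20)*(3*(-18) - 1) = -1336*(-54 - 1) = -1336*(-55) = 73480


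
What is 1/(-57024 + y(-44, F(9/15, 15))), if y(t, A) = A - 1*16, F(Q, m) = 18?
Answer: -1/57022 ≈ -1.7537e-5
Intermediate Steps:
y(t, A) = -16 + A (y(t, A) = A - 16 = -16 + A)
1/(-57024 + y(-44, F(9/15, 15))) = 1/(-57024 + (-16 + 18)) = 1/(-57024 + 2) = 1/(-57022) = -1/57022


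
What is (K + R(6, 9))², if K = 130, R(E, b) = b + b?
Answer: 21904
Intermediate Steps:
R(E, b) = 2*b
(K + R(6, 9))² = (130 + 2*9)² = (130 + 18)² = 148² = 21904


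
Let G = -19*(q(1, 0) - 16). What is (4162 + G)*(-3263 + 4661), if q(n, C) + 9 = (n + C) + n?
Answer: 6429402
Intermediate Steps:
q(n, C) = -9 + C + 2*n (q(n, C) = -9 + ((n + C) + n) = -9 + ((C + n) + n) = -9 + (C + 2*n) = -9 + C + 2*n)
G = 437 (G = -19*((-9 + 0 + 2*1) - 16) = -19*((-9 + 0 + 2) - 16) = -19*(-7 - 16) = -19*(-23) = 437)
(4162 + G)*(-3263 + 4661) = (4162 + 437)*(-3263 + 4661) = 4599*1398 = 6429402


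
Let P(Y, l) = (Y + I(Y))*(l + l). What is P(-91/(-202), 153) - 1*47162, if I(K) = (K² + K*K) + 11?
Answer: -444089780/10201 ≈ -43534.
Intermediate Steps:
I(K) = 11 + 2*K² (I(K) = (K² + K²) + 11 = 2*K² + 11 = 11 + 2*K²)
P(Y, l) = 2*l*(11 + Y + 2*Y²) (P(Y, l) = (Y + (11 + 2*Y²))*(l + l) = (11 + Y + 2*Y²)*(2*l) = 2*l*(11 + Y + 2*Y²))
P(-91/(-202), 153) - 1*47162 = 2*153*(11 - 91/(-202) + 2*(-91/(-202))²) - 1*47162 = 2*153*(11 - 91*(-1/202) + 2*(-91*(-1/202))²) - 47162 = 2*153*(11 + 91/202 + 2*(91/202)²) - 47162 = 2*153*(11 + 91/202 + 2*(8281/40804)) - 47162 = 2*153*(11 + 91/202 + 8281/20402) - 47162 = 2*153*(120947/10201) - 47162 = 37009782/10201 - 47162 = -444089780/10201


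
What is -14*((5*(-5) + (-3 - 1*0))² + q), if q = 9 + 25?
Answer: -11452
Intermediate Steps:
q = 34
-14*((5*(-5) + (-3 - 1*0))² + q) = -14*((5*(-5) + (-3 - 1*0))² + 34) = -14*((-25 + (-3 + 0))² + 34) = -14*((-25 - 3)² + 34) = -14*((-28)² + 34) = -14*(784 + 34) = -14*818 = -11452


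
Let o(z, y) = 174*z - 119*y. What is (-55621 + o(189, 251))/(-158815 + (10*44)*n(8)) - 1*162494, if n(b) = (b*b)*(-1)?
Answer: -30382263046/186975 ≈ -1.6249e+5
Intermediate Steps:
n(b) = -b² (n(b) = b²*(-1) = -b²)
o(z, y) = -119*y + 174*z
(-55621 + o(189, 251))/(-158815 + (10*44)*n(8)) - 1*162494 = (-55621 + (-119*251 + 174*189))/(-158815 + (10*44)*(-1*8²)) - 1*162494 = (-55621 + (-29869 + 32886))/(-158815 + 440*(-1*64)) - 162494 = (-55621 + 3017)/(-158815 + 440*(-64)) - 162494 = -52604/(-158815 - 28160) - 162494 = -52604/(-186975) - 162494 = -52604*(-1/186975) - 162494 = 52604/186975 - 162494 = -30382263046/186975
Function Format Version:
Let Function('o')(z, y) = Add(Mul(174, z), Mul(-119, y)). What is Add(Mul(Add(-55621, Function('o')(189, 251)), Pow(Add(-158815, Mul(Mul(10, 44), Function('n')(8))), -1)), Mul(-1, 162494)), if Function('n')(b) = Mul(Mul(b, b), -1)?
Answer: Rational(-30382263046, 186975) ≈ -1.6249e+5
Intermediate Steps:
Function('n')(b) = Mul(-1, Pow(b, 2)) (Function('n')(b) = Mul(Pow(b, 2), -1) = Mul(-1, Pow(b, 2)))
Function('o')(z, y) = Add(Mul(-119, y), Mul(174, z))
Add(Mul(Add(-55621, Function('o')(189, 251)), Pow(Add(-158815, Mul(Mul(10, 44), Function('n')(8))), -1)), Mul(-1, 162494)) = Add(Mul(Add(-55621, Add(Mul(-119, 251), Mul(174, 189))), Pow(Add(-158815, Mul(Mul(10, 44), Mul(-1, Pow(8, 2)))), -1)), Mul(-1, 162494)) = Add(Mul(Add(-55621, Add(-29869, 32886)), Pow(Add(-158815, Mul(440, Mul(-1, 64))), -1)), -162494) = Add(Mul(Add(-55621, 3017), Pow(Add(-158815, Mul(440, -64)), -1)), -162494) = Add(Mul(-52604, Pow(Add(-158815, -28160), -1)), -162494) = Add(Mul(-52604, Pow(-186975, -1)), -162494) = Add(Mul(-52604, Rational(-1, 186975)), -162494) = Add(Rational(52604, 186975), -162494) = Rational(-30382263046, 186975)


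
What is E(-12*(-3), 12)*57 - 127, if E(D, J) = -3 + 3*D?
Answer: 5858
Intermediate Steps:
E(-12*(-3), 12)*57 - 127 = (-3 + 3*(-12*(-3)))*57 - 127 = (-3 + 3*36)*57 - 127 = (-3 + 108)*57 - 127 = 105*57 - 127 = 5985 - 127 = 5858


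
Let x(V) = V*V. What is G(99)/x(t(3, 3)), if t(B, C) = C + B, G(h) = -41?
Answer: -41/36 ≈ -1.1389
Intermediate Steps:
t(B, C) = B + C
x(V) = V**2
G(99)/x(t(3, 3)) = -41/(3 + 3)**2 = -41/(6**2) = -41/36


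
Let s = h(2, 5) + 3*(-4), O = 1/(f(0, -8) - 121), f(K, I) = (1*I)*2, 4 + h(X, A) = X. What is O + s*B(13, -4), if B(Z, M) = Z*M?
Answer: 99735/137 ≈ 727.99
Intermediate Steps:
h(X, A) = -4 + X
B(Z, M) = M*Z
f(K, I) = 2*I (f(K, I) = I*2 = 2*I)
O = -1/137 (O = 1/(2*(-8) - 121) = 1/(-16 - 121) = 1/(-137) = -1/137 ≈ -0.0072993)
s = -14 (s = (-4 + 2) + 3*(-4) = -2 - 12 = -14)
O + s*B(13, -4) = -1/137 - (-56)*13 = -1/137 - 14*(-52) = -1/137 + 728 = 99735/137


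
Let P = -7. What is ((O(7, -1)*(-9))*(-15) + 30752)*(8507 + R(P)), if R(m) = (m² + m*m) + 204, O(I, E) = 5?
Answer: 276840443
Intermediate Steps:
R(m) = 204 + 2*m² (R(m) = (m² + m²) + 204 = 2*m² + 204 = 204 + 2*m²)
((O(7, -1)*(-9))*(-15) + 30752)*(8507 + R(P)) = ((5*(-9))*(-15) + 30752)*(8507 + (204 + 2*(-7)²)) = (-45*(-15) + 30752)*(8507 + (204 + 2*49)) = (675 + 30752)*(8507 + (204 + 98)) = 31427*(8507 + 302) = 31427*8809 = 276840443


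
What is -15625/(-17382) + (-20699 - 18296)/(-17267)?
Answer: 947607965/300134994 ≈ 3.1573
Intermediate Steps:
-15625/(-17382) + (-20699 - 18296)/(-17267) = -15625*(-1/17382) - 38995*(-1/17267) = 15625/17382 + 38995/17267 = 947607965/300134994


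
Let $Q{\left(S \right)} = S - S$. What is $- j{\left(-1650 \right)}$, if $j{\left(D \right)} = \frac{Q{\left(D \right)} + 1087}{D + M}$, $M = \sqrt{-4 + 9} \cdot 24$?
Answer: $\frac{59785}{90654} + \frac{2174 \sqrt{5}}{226635} \approx 0.68093$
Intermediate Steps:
$M = 24 \sqrt{5}$ ($M = \sqrt{5} \cdot 24 = 24 \sqrt{5} \approx 53.666$)
$Q{\left(S \right)} = 0$
$j{\left(D \right)} = \frac{1087}{D + 24 \sqrt{5}}$ ($j{\left(D \right)} = \frac{0 + 1087}{D + 24 \sqrt{5}} = \frac{1087}{D + 24 \sqrt{5}}$)
$- j{\left(-1650 \right)} = - \frac{1087}{-1650 + 24 \sqrt{5}}$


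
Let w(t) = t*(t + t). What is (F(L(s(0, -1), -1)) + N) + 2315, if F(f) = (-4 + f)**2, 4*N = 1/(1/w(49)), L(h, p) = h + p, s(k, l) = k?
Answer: 7081/2 ≈ 3540.5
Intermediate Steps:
w(t) = 2*t**2 (w(t) = t*(2*t) = 2*t**2)
N = 2401/2 (N = 1/(4*(1/(2*49**2))) = 1/(4*(1/(2*2401))) = 1/(4*(1/4802)) = (1/4)*4802 = 2401/2 ≈ 1200.5)
(F(L(s(0, -1), -1)) + N) + 2315 = ((-4 + (0 - 1))**2 + 2401/2) + 2315 = ((-4 - 1)**2 + 2401/2) + 2315 = ((-5)**2 + 2401/2) + 2315 = (25 + 2401/2) + 2315 = 2451/2 + 2315 = 7081/2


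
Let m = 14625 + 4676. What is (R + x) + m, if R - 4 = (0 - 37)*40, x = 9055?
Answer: 26880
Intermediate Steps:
R = -1476 (R = 4 + (0 - 37)*40 = 4 - 37*40 = 4 - 1480 = -1476)
m = 19301
(R + x) + m = (-1476 + 9055) + 19301 = 7579 + 19301 = 26880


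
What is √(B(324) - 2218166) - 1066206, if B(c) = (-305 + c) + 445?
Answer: -1066206 + I*√2217702 ≈ -1.0662e+6 + 1489.2*I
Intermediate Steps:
B(c) = 140 + c
√(B(324) - 2218166) - 1066206 = √((140 + 324) - 2218166) - 1066206 = √(464 - 2218166) - 1066206 = √(-2217702) - 1066206 = I*√2217702 - 1066206 = -1066206 + I*√2217702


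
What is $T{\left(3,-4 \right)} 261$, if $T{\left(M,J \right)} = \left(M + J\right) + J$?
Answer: $-1305$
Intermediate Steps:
$T{\left(M,J \right)} = M + 2 J$ ($T{\left(M,J \right)} = \left(J + M\right) + J = M + 2 J$)
$T{\left(3,-4 \right)} 261 = \left(3 + 2 \left(-4\right)\right) 261 = \left(3 - 8\right) 261 = \left(-5\right) 261 = -1305$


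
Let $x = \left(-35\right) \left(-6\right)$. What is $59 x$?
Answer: $12390$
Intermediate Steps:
$x = 210$
$59 x = 59 \cdot 210 = 12390$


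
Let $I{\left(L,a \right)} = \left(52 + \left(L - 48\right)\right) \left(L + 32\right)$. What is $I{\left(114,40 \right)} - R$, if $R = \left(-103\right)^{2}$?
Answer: $6619$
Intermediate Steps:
$I{\left(L,a \right)} = \left(4 + L\right) \left(32 + L\right)$ ($I{\left(L,a \right)} = \left(52 + \left(L - 48\right)\right) \left(32 + L\right) = \left(52 + \left(-48 + L\right)\right) \left(32 + L\right) = \left(4 + L\right) \left(32 + L\right)$)
$R = 10609$
$I{\left(114,40 \right)} - R = \left(128 + 114^{2} + 36 \cdot 114\right) - 10609 = \left(128 + 12996 + 4104\right) - 10609 = 17228 - 10609 = 6619$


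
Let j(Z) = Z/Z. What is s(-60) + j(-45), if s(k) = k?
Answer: -59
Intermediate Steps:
j(Z) = 1
s(-60) + j(-45) = -60 + 1 = -59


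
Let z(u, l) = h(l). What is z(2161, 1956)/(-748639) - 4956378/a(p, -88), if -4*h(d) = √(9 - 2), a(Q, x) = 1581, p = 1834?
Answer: -1652126/527 + √7/2994556 ≈ -3135.0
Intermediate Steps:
h(d) = -√7/4 (h(d) = -√(9 - 2)/4 = -√7/4)
z(u, l) = -√7/4
z(2161, 1956)/(-748639) - 4956378/a(p, -88) = -√7/4/(-748639) - 4956378/1581 = -√7/4*(-1/748639) - 4956378*1/1581 = √7/2994556 - 1652126/527 = -1652126/527 + √7/2994556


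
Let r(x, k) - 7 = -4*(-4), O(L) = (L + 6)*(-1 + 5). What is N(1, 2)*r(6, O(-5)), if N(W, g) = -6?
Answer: -138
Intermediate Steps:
O(L) = 24 + 4*L (O(L) = (6 + L)*4 = 24 + 4*L)
r(x, k) = 23 (r(x, k) = 7 - 4*(-4) = 7 + 16 = 23)
N(1, 2)*r(6, O(-5)) = -6*23 = -138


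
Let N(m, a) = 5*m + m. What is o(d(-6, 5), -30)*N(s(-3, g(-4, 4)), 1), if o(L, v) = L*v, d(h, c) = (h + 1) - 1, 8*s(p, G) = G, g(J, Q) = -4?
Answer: -540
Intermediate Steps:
s(p, G) = G/8
d(h, c) = h (d(h, c) = (1 + h) - 1 = h)
N(m, a) = 6*m
o(d(-6, 5), -30)*N(s(-3, g(-4, 4)), 1) = (-6*(-30))*(6*((1/8)*(-4))) = 180*(6*(-1/2)) = 180*(-3) = -540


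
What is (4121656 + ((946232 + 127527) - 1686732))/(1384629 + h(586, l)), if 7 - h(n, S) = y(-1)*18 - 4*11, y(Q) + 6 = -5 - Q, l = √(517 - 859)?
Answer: 1169561/461620 ≈ 2.5336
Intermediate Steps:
l = 3*I*√38 (l = √(-342) = 3*I*√38 ≈ 18.493*I)
y(Q) = -11 - Q (y(Q) = -6 + (-5 - Q) = -11 - Q)
h(n, S) = 231 (h(n, S) = 7 - ((-11 - 1*(-1))*18 - 4*11) = 7 - ((-11 + 1)*18 - 44) = 7 - (-10*18 - 44) = 7 - (-180 - 44) = 7 - 1*(-224) = 7 + 224 = 231)
(4121656 + ((946232 + 127527) - 1686732))/(1384629 + h(586, l)) = (4121656 + ((946232 + 127527) - 1686732))/(1384629 + 231) = (4121656 + (1073759 - 1686732))/1384860 = (4121656 - 612973)*(1/1384860) = 3508683*(1/1384860) = 1169561/461620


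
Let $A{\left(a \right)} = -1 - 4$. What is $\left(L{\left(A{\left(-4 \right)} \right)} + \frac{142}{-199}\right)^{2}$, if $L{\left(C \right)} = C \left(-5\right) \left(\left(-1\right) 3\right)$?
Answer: $\frac{227014489}{39601} \approx 5732.5$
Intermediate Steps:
$A{\left(a \right)} = -5$ ($A{\left(a \right)} = -1 - 4 = -5$)
$L{\left(C \right)} = 15 C$ ($L{\left(C \right)} = - 5 C \left(-3\right) = 15 C$)
$\left(L{\left(A{\left(-4 \right)} \right)} + \frac{142}{-199}\right)^{2} = \left(15 \left(-5\right) + \frac{142}{-199}\right)^{2} = \left(-75 + 142 \left(- \frac{1}{199}\right)\right)^{2} = \left(-75 - \frac{142}{199}\right)^{2} = \left(- \frac{15067}{199}\right)^{2} = \frac{227014489}{39601}$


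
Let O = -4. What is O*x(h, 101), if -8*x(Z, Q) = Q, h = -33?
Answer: 101/2 ≈ 50.500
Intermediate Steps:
x(Z, Q) = -Q/8
O*x(h, 101) = -(-1)*101/2 = -4*(-101/8) = 101/2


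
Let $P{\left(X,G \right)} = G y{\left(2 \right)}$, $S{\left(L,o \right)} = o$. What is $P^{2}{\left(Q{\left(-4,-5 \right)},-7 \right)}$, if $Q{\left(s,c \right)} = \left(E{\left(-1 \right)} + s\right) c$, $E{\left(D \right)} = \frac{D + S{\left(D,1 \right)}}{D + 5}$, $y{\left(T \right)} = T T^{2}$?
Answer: $3136$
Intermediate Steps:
$y{\left(T \right)} = T^{3}$
$E{\left(D \right)} = \frac{1 + D}{5 + D}$ ($E{\left(D \right)} = \frac{D + 1}{D + 5} = \frac{1 + D}{5 + D}$)
$Q{\left(s,c \right)} = c s$ ($Q{\left(s,c \right)} = \left(\frac{1 - 1}{5 - 1} + s\right) c = \left(\frac{1}{4} \cdot 0 + s\right) c = \left(0 + s\right) c = s c = c s$)
$P{\left(X,G \right)} = 8 G$ ($P{\left(X,G \right)} = G 2^{3} = G 8 = 8 G$)
$P^{2}{\left(Q{\left(-4,-5 \right)},-7 \right)} = \left(8 \left(-7\right)\right)^{2} = \left(-56\right)^{2} = 3136$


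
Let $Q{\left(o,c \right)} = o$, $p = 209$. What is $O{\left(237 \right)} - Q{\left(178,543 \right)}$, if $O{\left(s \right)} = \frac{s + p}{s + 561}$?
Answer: $- \frac{70799}{399} \approx -177.44$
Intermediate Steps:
$O{\left(s \right)} = \frac{209 + s}{561 + s}$ ($O{\left(s \right)} = \frac{s + 209}{s + 561} = \frac{209 + s}{561 + s}$)
$O{\left(237 \right)} - Q{\left(178,543 \right)} = \frac{209 + 237}{561 + 237} - 178 = \frac{1}{798} \cdot 446 - 178 = \frac{223}{399} - 178 = - \frac{70799}{399}$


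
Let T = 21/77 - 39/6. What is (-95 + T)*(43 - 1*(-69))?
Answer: -124712/11 ≈ -11337.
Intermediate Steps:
T = -137/22 (T = 21*(1/77) - 39*⅙ = 3/11 - 13/2 = -137/22 ≈ -6.2273)
(-95 + T)*(43 - 1*(-69)) = (-95 - 137/22)*(43 - 1*(-69)) = -2227*(43 + 69)/22 = -2227/22*112 = -124712/11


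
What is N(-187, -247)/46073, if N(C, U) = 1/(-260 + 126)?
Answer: -1/6173782 ≈ -1.6198e-7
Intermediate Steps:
N(C, U) = -1/134 (N(C, U) = 1/(-134) = -1/134)
N(-187, -247)/46073 = -1/134/46073 = -1/134*1/46073 = -1/6173782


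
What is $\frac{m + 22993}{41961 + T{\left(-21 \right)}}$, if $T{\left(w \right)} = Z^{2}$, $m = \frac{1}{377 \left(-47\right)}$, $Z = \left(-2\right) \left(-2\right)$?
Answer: $\frac{407412966}{743790463} \approx 0.54775$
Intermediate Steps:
$Z = 4$
$m = - \frac{1}{17719}$ ($m = \frac{1}{-17719} = - \frac{1}{17719} \approx -5.6437 \cdot 10^{-5}$)
$T{\left(w \right)} = 16$ ($T{\left(w \right)} = 4^{2} = 16$)
$\frac{m + 22993}{41961 + T{\left(-21 \right)}} = \frac{- \frac{1}{17719} + 22993}{41961 + 16} = \frac{407412966}{17719 \cdot 41977} = \frac{407412966}{17719} \cdot \frac{1}{41977} = \frac{407412966}{743790463}$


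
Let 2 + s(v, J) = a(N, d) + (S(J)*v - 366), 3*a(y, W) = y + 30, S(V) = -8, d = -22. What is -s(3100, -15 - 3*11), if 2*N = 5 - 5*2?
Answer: 150953/6 ≈ 25159.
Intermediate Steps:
N = -5/2 (N = (5 - 5*2)/2 = (5 - 10)/2 = (½)*(-5) = -5/2 ≈ -2.5000)
a(y, W) = 10 + y/3 (a(y, W) = (y + 30)/3 = (30 + y)/3 = 10 + y/3)
s(v, J) = -2153/6 - 8*v (s(v, J) = -2 + ((10 + (⅓)*(-5/2)) + (-8*v - 366)) = -2 + ((10 - ⅚) + (-366 - 8*v)) = -2 + (55/6 + (-366 - 8*v)) = -2 + (-2141/6 - 8*v) = -2153/6 - 8*v)
-s(3100, -15 - 3*11) = -(-2153/6 - 8*3100) = -(-2153/6 - 24800) = -1*(-150953/6) = 150953/6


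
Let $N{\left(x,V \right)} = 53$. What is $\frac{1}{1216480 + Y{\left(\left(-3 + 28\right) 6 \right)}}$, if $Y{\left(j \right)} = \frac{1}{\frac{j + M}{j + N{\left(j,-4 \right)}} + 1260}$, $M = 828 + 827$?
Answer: $\frac{257585}{313347001003} \approx 8.2204 \cdot 10^{-7}$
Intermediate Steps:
$M = 1655$
$Y{\left(j \right)} = \frac{1}{1260 + \frac{1655 + j}{53 + j}}$ ($Y{\left(j \right)} = \frac{1}{\frac{j + 1655}{j + 53} + 1260} = \frac{1}{\frac{1655 + j}{53 + j} + 1260} = \frac{1}{1260 + \frac{1655 + j}{53 + j}}$)
$\frac{1}{1216480 + Y{\left(\left(-3 + 28\right) 6 \right)}} = \frac{1}{1216480 + \frac{53 + \left(-3 + 28\right) 6}{68435 + 1261 \left(-3 + 28\right) 6}} = \frac{1}{1216480 + \frac{53 + 25 \cdot 6}{68435 + 1261 \cdot 25 \cdot 6}} = \frac{1}{1216480 + \frac{53 + 150}{68435 + 1261 \cdot 150}} = \frac{1}{1216480 + \frac{1}{68435 + 189150} \cdot 203} = \frac{1}{1216480 + \frac{1}{257585} \cdot 203} = \frac{1}{1216480 + \frac{203}{257585}} = \frac{1}{\frac{313347001003}{257585}} = \frac{257585}{313347001003}$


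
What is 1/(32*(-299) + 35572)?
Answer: 1/26004 ≈ 3.8456e-5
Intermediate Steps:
1/(32*(-299) + 35572) = 1/(-9568 + 35572) = 1/26004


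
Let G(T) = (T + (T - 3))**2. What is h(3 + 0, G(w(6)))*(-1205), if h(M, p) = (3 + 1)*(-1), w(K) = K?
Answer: 4820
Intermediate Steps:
G(T) = (-3 + 2*T)**2 (G(T) = (T + (-3 + T))**2 = (-3 + 2*T)**2)
h(M, p) = -4 (h(M, p) = 4*(-1) = -4)
h(3 + 0, G(w(6)))*(-1205) = -4*(-1205) = 4820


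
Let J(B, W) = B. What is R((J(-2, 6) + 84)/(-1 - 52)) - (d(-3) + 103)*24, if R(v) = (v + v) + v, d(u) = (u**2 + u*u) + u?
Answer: -150342/53 ≈ -2836.6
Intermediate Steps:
d(u) = u + 2*u**2 (d(u) = (u**2 + u**2) + u = 2*u**2 + u = u + 2*u**2)
R(v) = 3*v (R(v) = 2*v + v = 3*v)
R((J(-2, 6) + 84)/(-1 - 52)) - (d(-3) + 103)*24 = 3*((-2 + 84)/(-1 - 52)) - (-3*(1 + 2*(-3)) + 103)*24 = 3*(82/(-53)) - (-3*(1 - 6) + 103)*24 = 3*(82*(-1/53)) - (-3*(-5) + 103)*24 = 3*(-82/53) - (15 + 103)*24 = -246/53 - 118*24 = -246/53 - 1*2832 = -246/53 - 2832 = -150342/53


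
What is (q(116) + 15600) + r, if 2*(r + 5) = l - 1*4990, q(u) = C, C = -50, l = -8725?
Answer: 17375/2 ≈ 8687.5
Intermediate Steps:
q(u) = -50
r = -13725/2 (r = -5 + (-8725 - 1*4990)/2 = -5 + (-8725 - 4990)/2 = -5 + (1/2)*(-13715) = -5 - 13715/2 = -13725/2 ≈ -6862.5)
(q(116) + 15600) + r = (-50 + 15600) - 13725/2 = 15550 - 13725/2 = 17375/2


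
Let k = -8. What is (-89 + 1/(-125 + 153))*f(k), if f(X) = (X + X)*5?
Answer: 49820/7 ≈ 7117.1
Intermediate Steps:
f(X) = 10*X (f(X) = (2*X)*5 = 10*X)
(-89 + 1/(-125 + 153))*f(k) = (-89 + 1/(-125 + 153))*(10*(-8)) = (-89 + 1/28)*(-80) = -2491/28*(-80) = 49820/7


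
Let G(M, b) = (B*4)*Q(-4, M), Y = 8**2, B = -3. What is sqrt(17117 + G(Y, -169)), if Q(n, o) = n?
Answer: sqrt(17165) ≈ 131.02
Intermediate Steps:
Y = 64
G(M, b) = 48 (G(M, b) = -3*4*(-4) = -12*(-4) = 48)
sqrt(17117 + G(Y, -169)) = sqrt(17117 + 48) = sqrt(17165)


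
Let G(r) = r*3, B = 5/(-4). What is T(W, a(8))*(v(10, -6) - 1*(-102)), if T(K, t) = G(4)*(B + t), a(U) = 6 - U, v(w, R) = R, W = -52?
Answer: -3744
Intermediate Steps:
B = -5/4 (B = 5*(-¼) = -5/4 ≈ -1.2500)
G(r) = 3*r
T(K, t) = -15 + 12*t (T(K, t) = (3*4)*(-5/4 + t) = 12*(-5/4 + t) = -15 + 12*t)
T(W, a(8))*(v(10, -6) - 1*(-102)) = (-15 + 12*(6 - 1*8))*(-6 - 1*(-102)) = (-15 + 12*(6 - 8))*(-6 + 102) = (-15 + 12*(-2))*96 = (-15 - 24)*96 = -39*96 = -3744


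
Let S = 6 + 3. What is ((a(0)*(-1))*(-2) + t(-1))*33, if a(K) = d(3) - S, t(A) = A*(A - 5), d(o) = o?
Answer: -198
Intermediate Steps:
t(A) = A*(-5 + A)
S = 9
a(K) = -6 (a(K) = 3 - 1*9 = 3 - 9 = -6)
((a(0)*(-1))*(-2) + t(-1))*33 = (-6*(-1)*(-2) - (-5 - 1))*33 = (6*(-2) - 1*(-6))*33 = (-12 + 6)*33 = -6*33 = -198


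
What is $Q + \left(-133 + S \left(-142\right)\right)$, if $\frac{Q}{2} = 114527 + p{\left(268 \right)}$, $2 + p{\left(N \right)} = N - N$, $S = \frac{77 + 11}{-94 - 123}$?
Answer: $\frac{49687485}{217} \approx 2.2897 \cdot 10^{5}$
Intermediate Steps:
$S = - \frac{88}{217}$ ($S = \frac{88}{-217} = 88 \left(- \frac{1}{217}\right) = - \frac{88}{217} \approx -0.40553$)
$p{\left(N \right)} = -2$ ($p{\left(N \right)} = -2 + \left(N - N\right) = -2 + 0 = -2$)
$Q = 229050$ ($Q = 2 \left(114527 - 2\right) = 2 \cdot 114525 = 229050$)
$Q + \left(-133 + S \left(-142\right)\right) = 229050 - \frac{16365}{217} = \frac{49687485}{217}$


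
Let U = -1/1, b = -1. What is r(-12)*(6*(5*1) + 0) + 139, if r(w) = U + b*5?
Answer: -41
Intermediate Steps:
U = -1 (U = -1*1 = -1)
r(w) = -6 (r(w) = -1 - 1*5 = -1 - 5 = -6)
r(-12)*(6*(5*1) + 0) + 139 = -6*(6*(5*1) + 0) + 139 = -6*(6*5 + 0) + 139 = -6*(30 + 0) + 139 = -6*30 + 139 = -180 + 139 = -41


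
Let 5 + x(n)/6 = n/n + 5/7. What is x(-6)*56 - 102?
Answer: -1206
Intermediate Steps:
x(n) = -138/7 (x(n) = -30 + 6*(n/n + 5/7) = -30 + 6*(1 + 5*(⅐)) = -30 + 6*(1 + 5/7) = -30 + 6*(12/7) = -30 + 72/7 = -138/7)
x(-6)*56 - 102 = -138/7*56 - 102 = -1104 - 102 = -1206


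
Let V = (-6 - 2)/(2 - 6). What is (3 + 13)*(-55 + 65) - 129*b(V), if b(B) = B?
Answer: -98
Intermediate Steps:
V = 2 (V = -8/(-4) = -8*(-1/4) = 2)
(3 + 13)*(-55 + 65) - 129*b(V) = (3 + 13)*(-55 + 65) - 129*2 = 16*10 - 258 = 160 - 258 = -98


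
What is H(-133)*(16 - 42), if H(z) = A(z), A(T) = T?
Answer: 3458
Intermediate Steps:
H(z) = z
H(-133)*(16 - 42) = -133*(16 - 42) = -133*(-26) = 3458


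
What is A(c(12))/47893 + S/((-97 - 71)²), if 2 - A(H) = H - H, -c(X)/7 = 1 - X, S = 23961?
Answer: 7806943/9195456 ≈ 0.84900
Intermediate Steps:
c(X) = -7 + 7*X (c(X) = -7*(1 - X) = -7 + 7*X)
A(H) = 2 (A(H) = 2 - (H - H) = 2 - 1*0 = 2 + 0 = 2)
A(c(12))/47893 + S/((-97 - 71)²) = 2/47893 + 23961/((-97 - 71)²) = 2*(1/47893) + 23961/((-168)²) = 2/47893 + 23961/28224 = 2/47893 + 23961*(1/28224) = 2/47893 + 163/192 = 7806943/9195456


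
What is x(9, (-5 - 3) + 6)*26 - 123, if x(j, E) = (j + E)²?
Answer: 1151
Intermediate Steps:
x(j, E) = (E + j)²
x(9, (-5 - 3) + 6)*26 - 123 = (((-5 - 3) + 6) + 9)²*26 - 123 = ((-8 + 6) + 9)²*26 - 123 = (-2 + 9)²*26 - 123 = 7²*26 - 123 = 49*26 - 123 = 1274 - 123 = 1151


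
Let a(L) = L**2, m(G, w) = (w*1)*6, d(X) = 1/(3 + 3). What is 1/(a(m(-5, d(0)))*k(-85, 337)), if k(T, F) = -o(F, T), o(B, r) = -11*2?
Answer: 1/22 ≈ 0.045455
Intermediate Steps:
o(B, r) = -22
d(X) = 1/6
m(G, w) = 6*w (m(G, w) = w*6 = 6*w)
k(T, F) = 22 (k(T, F) = -1*(-22) = 22)
1/(a(m(-5, d(0)))*k(-85, 337)) = 1/((6*(1/6))**2*22) = 1/(1**2*22) = 1/(1*22) = 1/22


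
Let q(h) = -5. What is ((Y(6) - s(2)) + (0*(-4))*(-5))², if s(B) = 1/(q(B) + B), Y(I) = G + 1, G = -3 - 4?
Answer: 289/9 ≈ 32.111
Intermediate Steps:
G = -7
Y(I) = -6 (Y(I) = -7 + 1 = -6)
s(B) = 1/(-5 + B)
((Y(6) - s(2)) + (0*(-4))*(-5))² = ((-6 - 1/(-5 + 2)) + (0*(-4))*(-5))² = ((-6 - 1/(-3)) + 0*(-5))² = ((-6 - 1*(-⅓)) + 0)² = ((-6 + ⅓) + 0)² = (-17/3 + 0)² = (-17/3)² = 289/9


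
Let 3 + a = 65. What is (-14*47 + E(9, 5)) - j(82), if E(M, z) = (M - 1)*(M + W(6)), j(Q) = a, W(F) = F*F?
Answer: -360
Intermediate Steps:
W(F) = F²
a = 62 (a = -3 + 65 = 62)
j(Q) = 62
E(M, z) = (-1 + M)*(36 + M) (E(M, z) = (M - 1)*(M + 6²) = (-1 + M)*(M + 36) = (-1 + M)*(36 + M))
(-14*47 + E(9, 5)) - j(82) = (-14*47 + (-36 + 9² + 35*9)) - 1*62 = (-658 + (-36 + 81 + 315)) - 62 = (-658 + 360) - 62 = -298 - 62 = -360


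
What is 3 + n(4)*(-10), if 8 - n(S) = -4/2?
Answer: -97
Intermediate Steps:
n(S) = 10 (n(S) = 8 - (-4)/2 = 8 - 1*(-2) = 8 + 2 = 10)
3 + n(4)*(-10) = 3 + 10*(-10) = 3 - 100 = -97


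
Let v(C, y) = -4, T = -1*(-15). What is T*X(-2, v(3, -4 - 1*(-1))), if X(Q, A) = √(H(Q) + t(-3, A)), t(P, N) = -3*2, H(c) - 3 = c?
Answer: 15*I*√5 ≈ 33.541*I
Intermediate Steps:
T = 15
H(c) = 3 + c
t(P, N) = -6
X(Q, A) = √(-3 + Q) (X(Q, A) = √((3 + Q) - 6) = √(-3 + Q))
T*X(-2, v(3, -4 - 1*(-1))) = 15*√(-3 - 2) = 15*√(-5) = 15*(I*√5) = 15*I*√5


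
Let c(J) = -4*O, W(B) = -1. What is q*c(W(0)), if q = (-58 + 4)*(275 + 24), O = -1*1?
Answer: -64584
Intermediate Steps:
O = -1
c(J) = 4 (c(J) = -4*(-1) = 4)
q = -16146 (q = -54*299 = -16146)
q*c(W(0)) = -16146*4 = -64584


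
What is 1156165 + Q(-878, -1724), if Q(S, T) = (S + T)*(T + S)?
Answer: 7926569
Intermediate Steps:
Q(S, T) = (S + T)² (Q(S, T) = (S + T)*(S + T) = (S + T)²)
1156165 + Q(-878, -1724) = 1156165 + (-878 - 1724)² = 1156165 + (-2602)² = 1156165 + 6770404 = 7926569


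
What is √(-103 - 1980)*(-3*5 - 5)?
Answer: -20*I*√2083 ≈ -912.8*I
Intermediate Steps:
√(-103 - 1980)*(-3*5 - 5) = √(-2083)*(-15 - 5) = (I*√2083)*(-20) = -20*I*√2083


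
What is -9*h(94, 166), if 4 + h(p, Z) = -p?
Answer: 882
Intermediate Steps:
h(p, Z) = -4 - p
-9*h(94, 166) = -9*(-4 - 1*94) = -9*(-4 - 94) = -9*(-98) = 882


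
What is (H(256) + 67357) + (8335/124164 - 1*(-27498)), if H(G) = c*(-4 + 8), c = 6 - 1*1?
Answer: 11780067835/124164 ≈ 94875.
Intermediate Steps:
c = 5 (c = 6 - 1 = 5)
H(G) = 20 (H(G) = 5*(-4 + 8) = 5*4 = 20)
(H(256) + 67357) + (8335/124164 - 1*(-27498)) = (20 + 67357) + (8335/124164 - 1*(-27498)) = 67377 + (8335*(1/124164) + 27498) = 67377 + (8335/124164 + 27498) = 67377 + 3414270007/124164 = 11780067835/124164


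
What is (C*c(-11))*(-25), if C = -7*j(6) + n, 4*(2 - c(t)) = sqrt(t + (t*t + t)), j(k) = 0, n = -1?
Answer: 50 - 75*sqrt(11)/4 ≈ -12.187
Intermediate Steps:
c(t) = 2 - sqrt(t**2 + 2*t)/4 (c(t) = 2 - sqrt(t + (t*t + t))/4 = 2 - sqrt(t + (t**2 + t))/4 = 2 - sqrt(t + (t + t**2))/4 = 2 - sqrt(t**2 + 2*t)/4)
C = -1 (C = -7*0 - 1 = 0 - 1 = -1)
(C*c(-11))*(-25) = -(2 - 3*sqrt(11)/4)*(-25) = (-2 + 3*sqrt(11)/4)*(-25) = 50 - 75*sqrt(11)/4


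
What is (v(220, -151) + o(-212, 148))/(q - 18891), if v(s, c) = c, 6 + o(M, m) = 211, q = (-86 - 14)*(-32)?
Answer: -54/15691 ≈ -0.0034415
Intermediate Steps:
q = 3200 (q = -100*(-32) = 3200)
o(M, m) = 205 (o(M, m) = -6 + 211 = 205)
(v(220, -151) + o(-212, 148))/(q - 18891) = (-151 + 205)/(3200 - 18891) = 54/(-15691) = 54*(-1/15691) = -54/15691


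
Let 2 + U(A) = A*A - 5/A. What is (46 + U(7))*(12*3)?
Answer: 23256/7 ≈ 3322.3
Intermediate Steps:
U(A) = -2 + A² - 5/A (U(A) = -2 + (A*A - 5/A) = -2 + (A² - 5/A) = -2 + A² - 5/A)
(46 + U(7))*(12*3) = (46 + (-2 + 7² - 5/7))*(12*3) = (46 + (-2 + 49 - 5*⅐))*36 = (46 + (-2 + 49 - 5/7))*36 = (46 + 324/7)*36 = (646/7)*36 = 23256/7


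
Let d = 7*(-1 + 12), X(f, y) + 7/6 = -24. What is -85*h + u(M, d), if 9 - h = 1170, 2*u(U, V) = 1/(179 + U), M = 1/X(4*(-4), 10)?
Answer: 5333529661/54046 ≈ 98685.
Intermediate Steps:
X(f, y) = -151/6 (X(f, y) = -7/6 - 24 = -151/6)
M = -6/151 (M = 1/(-151/6) = -6/151 ≈ -0.039735)
d = 77 (d = 7*11 = 77)
u(U, V) = 1/(2*(179 + U))
h = -1161 (h = 9 - 1*1170 = 9 - 1170 = -1161)
-85*h + u(M, d) = -85*(-1161) + 1/(2*(179 - 6/151)) = 98685 + 1/(2*(27023/151)) = 98685 + (½)*(151/27023) = 98685 + 151/54046 = 5333529661/54046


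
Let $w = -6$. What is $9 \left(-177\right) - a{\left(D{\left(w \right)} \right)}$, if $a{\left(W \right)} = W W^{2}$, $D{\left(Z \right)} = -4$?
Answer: $-1529$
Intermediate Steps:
$a{\left(W \right)} = W^{3}$
$9 \left(-177\right) - a{\left(D{\left(w \right)} \right)} = 9 \left(-177\right) - \left(-4\right)^{3} = -1593 - -64 = -1593 + 64 = -1529$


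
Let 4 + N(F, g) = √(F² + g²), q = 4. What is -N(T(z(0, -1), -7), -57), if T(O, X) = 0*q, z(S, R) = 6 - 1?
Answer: -53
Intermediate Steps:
z(S, R) = 5
T(O, X) = 0 (T(O, X) = 0*4 = 0)
N(F, g) = -4 + √(F² + g²)
-N(T(z(0, -1), -7), -57) = -(-4 + √(0² + (-57)²)) = -(-4 + √(0 + 3249)) = -(-4 + √3249) = -(-4 + 57) = -1*53 = -53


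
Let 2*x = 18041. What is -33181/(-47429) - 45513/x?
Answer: -3718653733/855666589 ≈ -4.3459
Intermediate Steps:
x = 18041/2 (x = (½)*18041 = 18041/2 ≈ 9020.5)
-33181/(-47429) - 45513/x = -33181/(-47429) - 45513/18041/2 = -33181*(-1/47429) - 45513*2/18041 = 33181/47429 - 91026/18041 = -3718653733/855666589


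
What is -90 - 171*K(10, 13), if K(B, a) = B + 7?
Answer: -2997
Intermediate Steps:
K(B, a) = 7 + B
-90 - 171*K(10, 13) = -90 - 171*(7 + 10) = -90 - 171*17 = -90 - 2907 = -2997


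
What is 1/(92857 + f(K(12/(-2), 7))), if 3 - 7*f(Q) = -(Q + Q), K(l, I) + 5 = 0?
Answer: 1/92856 ≈ 1.0769e-5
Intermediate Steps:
K(l, I) = -5 (K(l, I) = -5 + 0 = -5)
f(Q) = 3/7 + 2*Q/7 (f(Q) = 3/7 - (-1)*(Q + Q)/7 = 3/7 - (-1)*2*Q/7 = 3/7 - (-2)*Q/7 = 3/7 + 2*Q/7)
1/(92857 + f(K(12/(-2), 7))) = 1/(92857 + (3/7 + (2/7)*(-5))) = 1/(92857 + (3/7 - 10/7)) = 1/(92857 - 1) = 1/92856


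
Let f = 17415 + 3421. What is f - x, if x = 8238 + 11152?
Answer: 1446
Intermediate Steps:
x = 19390
f = 20836
f - x = 20836 - 1*19390 = 20836 - 19390 = 1446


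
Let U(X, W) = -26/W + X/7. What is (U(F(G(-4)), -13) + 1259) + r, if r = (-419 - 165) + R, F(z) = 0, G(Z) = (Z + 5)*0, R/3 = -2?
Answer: 671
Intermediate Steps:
R = -6 (R = 3*(-2) = -6)
G(Z) = 0 (G(Z) = (5 + Z)*0 = 0)
U(X, W) = -26/W + X/7 (U(X, W) = -26/W + X*(⅐) = -26/W + X/7)
r = -590 (r = (-419 - 165) - 6 = -584 - 6 = -590)
(U(F(G(-4)), -13) + 1259) + r = ((-26/(-13) + (⅐)*0) + 1259) - 590 = ((-26*(-1/13) + 0) + 1259) - 590 = ((2 + 0) + 1259) - 590 = (2 + 1259) - 590 = 1261 - 590 = 671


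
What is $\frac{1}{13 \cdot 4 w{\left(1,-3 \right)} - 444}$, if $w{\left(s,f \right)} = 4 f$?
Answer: $- \frac{1}{1068} \approx -0.00093633$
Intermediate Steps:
$\frac{1}{13 \cdot 4 w{\left(1,-3 \right)} - 444} = \frac{1}{13 \cdot 4 \cdot 4 \left(-3\right) - 444} = \frac{1}{52 \left(-12\right) - 444} = \frac{1}{-624 - 444} = \frac{1}{-1068} = - \frac{1}{1068}$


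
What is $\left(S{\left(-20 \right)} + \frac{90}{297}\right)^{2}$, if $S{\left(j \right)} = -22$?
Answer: $\frac{512656}{1089} \approx 470.76$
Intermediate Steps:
$\left(S{\left(-20 \right)} + \frac{90}{297}\right)^{2} = \left(-22 + \frac{90}{297}\right)^{2} = \left(-22 + 90 \cdot \frac{1}{297}\right)^{2} = \left(-22 + \frac{10}{33}\right)^{2} = \left(- \frac{716}{33}\right)^{2} = \frac{512656}{1089}$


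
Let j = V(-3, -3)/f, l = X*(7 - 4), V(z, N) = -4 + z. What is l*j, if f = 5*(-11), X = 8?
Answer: 168/55 ≈ 3.0545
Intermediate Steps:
f = -55
l = 24 (l = 8*(7 - 4) = 8*3 = 24)
j = 7/55 (j = (-4 - 3)/(-55) = -7*(-1/55) = 7/55 ≈ 0.12727)
l*j = 24*(7/55) = 168/55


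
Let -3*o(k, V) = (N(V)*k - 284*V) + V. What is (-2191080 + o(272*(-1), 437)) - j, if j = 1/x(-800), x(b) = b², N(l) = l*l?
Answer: 29116159359997/1920000 ≈ 1.5165e+7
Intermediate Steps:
N(l) = l²
j = 1/640000 (j = 1/((-800)²) = 1/640000 ≈ 1.5625e-6)
o(k, V) = 283*V/3 - k*V²/3 (o(k, V) = -((V²*k - 284*V) + V)/3 = -((k*V² - 284*V) + V)/3 = -((-284*V + k*V²) + V)/3 = -(-283*V + k*V²)/3 = 283*V/3 - k*V²/3)
(-2191080 + o(272*(-1), 437)) - j = (-2191080 + (⅓)*437*(283 - 1*437*272*(-1))) - 1*1/640000 = (-2191080 + (⅓)*437*(283 - 1*437*(-272))) - 1/640000 = (-2191080 + (⅓)*437*(283 + 118864)) - 1/640000 = (-2191080 + (⅓)*437*119147) - 1/640000 = (-2191080 + 52067239/3) - 1/640000 = 45493999/3 - 1/640000 = 29116159359997/1920000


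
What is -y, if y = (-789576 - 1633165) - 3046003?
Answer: 5468744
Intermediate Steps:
y = -5468744 (y = -2422741 - 3046003 = -5468744)
-y = -1*(-5468744) = 5468744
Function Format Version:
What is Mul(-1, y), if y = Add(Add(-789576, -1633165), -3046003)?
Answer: 5468744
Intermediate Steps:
y = -5468744 (y = Add(-2422741, -3046003) = -5468744)
Mul(-1, y) = Mul(-1, -5468744) = 5468744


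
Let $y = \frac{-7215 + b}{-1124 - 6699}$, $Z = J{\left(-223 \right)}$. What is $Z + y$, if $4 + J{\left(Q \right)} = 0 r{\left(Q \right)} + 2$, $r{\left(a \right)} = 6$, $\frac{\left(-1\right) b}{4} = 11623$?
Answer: $\frac{38061}{7823} \approx 4.8653$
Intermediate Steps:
$b = -46492$ ($b = \left(-4\right) 11623 = -46492$)
$J{\left(Q \right)} = -2$ ($J{\left(Q \right)} = -4 + \left(0 \cdot 6 + 2\right) = -4 + \left(0 + 2\right) = -4 + 2 = -2$)
$Z = -2$
$y = \frac{53707}{7823}$ ($y = \frac{-7215 - 46492}{-1124 - 6699} = - \frac{53707}{-7823} = \left(-53707\right) \left(- \frac{1}{7823}\right) = \frac{53707}{7823} \approx 6.8653$)
$Z + y = -2 + \frac{53707}{7823} = \frac{38061}{7823}$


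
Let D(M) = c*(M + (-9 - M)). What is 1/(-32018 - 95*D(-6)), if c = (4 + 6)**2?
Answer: 1/53482 ≈ 1.8698e-5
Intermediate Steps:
c = 100 (c = 10**2 = 100)
D(M) = -900 (D(M) = 100*(M + (-9 - M)) = 100*(-9) = -900)
1/(-32018 - 95*D(-6)) = 1/(-32018 - 95*(-900)) = 1/(-32018 + 85500) = 1/53482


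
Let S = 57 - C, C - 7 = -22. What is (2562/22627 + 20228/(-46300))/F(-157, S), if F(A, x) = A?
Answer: 84769589/41119481425 ≈ 0.0020615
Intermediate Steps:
C = -15 (C = 7 - 22 = -15)
S = 72 (S = 57 - 1*(-15) = 57 + 15 = 72)
(2562/22627 + 20228/(-46300))/F(-157, S) = (2562/22627 + 20228/(-46300))/(-157) = (2562*(1/22627) + 20228*(-1/46300))*(-1/157) = (2562/22627 - 5057/11575)*(-1/157) = -84769589/261907525*(-1/157) = 84769589/41119481425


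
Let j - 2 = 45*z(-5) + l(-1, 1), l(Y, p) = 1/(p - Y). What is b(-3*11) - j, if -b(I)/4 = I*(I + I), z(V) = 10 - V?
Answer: -18779/2 ≈ -9389.5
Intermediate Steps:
j = 1355/2 (j = 2 + (45*(10 - 1*(-5)) + 1/(1 - 1*(-1))) = 2 + (45*(10 + 5) + 1/(1 + 1)) = 2 + (45*15 + 1/2) = 2 + (675 + 1/2) = 2 + 1351/2 = 1355/2 ≈ 677.50)
b(I) = -8*I**2 (b(I) = -4*I*(I + I) = -4*I*2*I = -8*I**2)
b(-3*11) - j = -8*(-3*11)**2 - 1*1355/2 = -8*(-33)**2 - 1355/2 = -8*1089 - 1355/2 = -8712 - 1355/2 = -18779/2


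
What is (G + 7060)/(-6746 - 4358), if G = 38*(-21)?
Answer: -3131/5552 ≈ -0.56394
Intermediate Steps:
G = -798
(G + 7060)/(-6746 - 4358) = (-798 + 7060)/(-6746 - 4358) = 6262/(-11104) = 6262*(-1/11104) = -3131/5552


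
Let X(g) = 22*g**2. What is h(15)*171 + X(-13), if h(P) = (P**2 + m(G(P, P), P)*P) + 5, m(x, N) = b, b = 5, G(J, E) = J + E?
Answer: 55873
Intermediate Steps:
G(J, E) = E + J
m(x, N) = 5
h(P) = 5 + P**2 + 5*P (h(P) = (P**2 + 5*P) + 5 = 5 + P**2 + 5*P)
h(15)*171 + X(-13) = (5 + 15**2 + 5*15)*171 + 22*(-13)**2 = (5 + 225 + 75)*171 + 22*169 = 305*171 + 3718 = 52155 + 3718 = 55873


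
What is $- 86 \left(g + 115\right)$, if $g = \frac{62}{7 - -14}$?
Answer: $- \frac{213022}{21} \approx -10144.0$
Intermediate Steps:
$g = \frac{62}{21}$ ($g = \frac{62}{7 + 14} = \frac{62}{21} \approx 2.9524$)
$- 86 \left(g + 115\right) = - 86 \left(\frac{62}{21} + 115\right) = \left(-86\right) \frac{2477}{21} = - \frac{213022}{21}$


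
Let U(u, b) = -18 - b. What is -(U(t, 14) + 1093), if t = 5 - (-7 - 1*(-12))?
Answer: -1061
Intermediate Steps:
t = 0 (t = 5 - (-7 + 12) = 5 - 1*5 = 5 - 5 = 0)
-(U(t, 14) + 1093) = -((-18 - 1*14) + 1093) = -((-18 - 14) + 1093) = -(-32 + 1093) = -1*1061 = -1061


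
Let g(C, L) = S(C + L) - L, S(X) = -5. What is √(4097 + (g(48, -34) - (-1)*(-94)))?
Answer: 24*√7 ≈ 63.498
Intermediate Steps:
g(C, L) = -5 - L
√(4097 + (g(48, -34) - (-1)*(-94))) = √(4097 + ((-5 - 1*(-34)) - (-1)*(-94))) = √(4097 + ((-5 + 34) - 1*94)) = √(4097 + (29 - 94)) = √(4097 - 65) = √4032 = 24*√7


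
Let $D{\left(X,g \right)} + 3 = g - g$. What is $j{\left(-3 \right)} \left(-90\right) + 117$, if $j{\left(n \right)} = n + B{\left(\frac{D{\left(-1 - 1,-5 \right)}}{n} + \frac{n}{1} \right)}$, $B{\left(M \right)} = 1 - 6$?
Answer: $837$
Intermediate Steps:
$D{\left(X,g \right)} = -3$ ($D{\left(X,g \right)} = -3 + \left(g - g\right) = -3 + 0 = -3$)
$B{\left(M \right)} = -5$ ($B{\left(M \right)} = 1 - 6 = -5$)
$j{\left(n \right)} = -5 + n$ ($j{\left(n \right)} = n - 5 = -5 + n$)
$j{\left(-3 \right)} \left(-90\right) + 117 = \left(-5 - 3\right) \left(-90\right) + 117 = \left(-8\right) \left(-90\right) + 117 = 720 + 117 = 837$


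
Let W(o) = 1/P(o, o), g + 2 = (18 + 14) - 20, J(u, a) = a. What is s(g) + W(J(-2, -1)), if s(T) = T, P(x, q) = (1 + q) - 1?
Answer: 9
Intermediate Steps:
g = 10 (g = -2 + ((18 + 14) - 20) = -2 + (32 - 20) = -2 + 12 = 10)
P(x, q) = q
W(o) = 1/o
s(g) + W(J(-2, -1)) = 10 + 1/(-1) = 10 - 1 = 9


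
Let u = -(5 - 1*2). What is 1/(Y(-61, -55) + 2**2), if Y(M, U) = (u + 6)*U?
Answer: -1/161 ≈ -0.0062112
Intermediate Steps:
u = -3 (u = -(5 - 2) = -1*3 = -3)
Y(M, U) = 3*U (Y(M, U) = (-3 + 6)*U = 3*U)
1/(Y(-61, -55) + 2**2) = 1/(3*(-55) + 2**2) = 1/(-165 + 4) = 1/(-161) = -1/161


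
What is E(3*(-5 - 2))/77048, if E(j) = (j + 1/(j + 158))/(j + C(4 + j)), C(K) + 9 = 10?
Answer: 719/52777880 ≈ 1.3623e-5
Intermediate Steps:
C(K) = 1 (C(K) = -9 + 10 = 1)
E(j) = (j + 1/(158 + j))/(1 + j) (E(j) = (j + 1/(j + 158))/(j + 1) = (j + 1/(158 + j))/(1 + j))
E(3*(-5 - 2))/77048 = ((1 + (3*(-5 - 2))² + 158*(3*(-5 - 2)))/(158 + (3*(-5 - 2))² + 159*(3*(-5 - 2))))/77048 = ((1 + (3*(-7))² + 158*(3*(-7)))/(158 + (3*(-7))² + 159*(3*(-7))))*(1/77048) = ((1 + (-21)² + 158*(-21))/(158 + (-21)² + 159*(-21)))*(1/77048) = ((1 + 441 - 3318)/(158 + 441 - 3339))*(1/77048) = (-2876/(-2740))*(1/77048) = -1/2740*(-2876)*(1/77048) = (719/685)*(1/77048) = 719/52777880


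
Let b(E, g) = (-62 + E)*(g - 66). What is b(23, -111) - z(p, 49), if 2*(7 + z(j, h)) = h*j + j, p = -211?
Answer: 12185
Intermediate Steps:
b(E, g) = (-66 + g)*(-62 + E) (b(E, g) = (-62 + E)*(-66 + g) = (-66 + g)*(-62 + E))
z(j, h) = -7 + j/2 + h*j/2 (z(j, h) = -7 + (h*j + j)/2 = -7 + (j + h*j)/2 = -7 + (j/2 + h*j/2) = -7 + j/2 + h*j/2)
b(23, -111) - z(p, 49) = (4092 - 66*23 - 62*(-111) + 23*(-111)) - (-7 + (1/2)*(-211) + (1/2)*49*(-211)) = (4092 - 1518 + 6882 - 2553) - (-7 - 211/2 - 10339/2) = 6903 - 1*(-5282) = 6903 + 5282 = 12185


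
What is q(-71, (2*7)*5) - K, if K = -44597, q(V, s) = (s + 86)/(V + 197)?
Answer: 936563/21 ≈ 44598.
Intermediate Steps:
q(V, s) = (86 + s)/(197 + V)
q(-71, (2*7)*5) - K = (86 + (2*7)*5)/(197 - 71) - 1*(-44597) = (86 + 14*5)/126 + 44597 = (86 + 70)/126 + 44597 = (1/126)*156 + 44597 = 26/21 + 44597 = 936563/21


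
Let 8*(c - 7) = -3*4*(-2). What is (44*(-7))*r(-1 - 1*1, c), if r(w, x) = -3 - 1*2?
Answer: 1540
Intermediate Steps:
c = 10 (c = 7 + (-3*4*(-2))/8 = 7 + (-12*(-2))/8 = 7 + (⅛)*24 = 7 + 3 = 10)
r(w, x) = -5 (r(w, x) = -3 - 2 = -5)
(44*(-7))*r(-1 - 1*1, c) = (44*(-7))*(-5) = -308*(-5) = 1540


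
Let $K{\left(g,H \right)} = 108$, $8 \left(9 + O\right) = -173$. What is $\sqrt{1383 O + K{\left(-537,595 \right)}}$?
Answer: $\frac{i \sqrt{675942}}{4} \approx 205.54 i$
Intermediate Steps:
$O = - \frac{245}{8}$ ($O = -9 + \frac{1}{8} \left(-173\right) = -9 - \frac{173}{8} = - \frac{245}{8} \approx -30.625$)
$\sqrt{1383 O + K{\left(-537,595 \right)}} = \sqrt{1383 \left(- \frac{245}{8}\right) + 108} = \sqrt{- \frac{338835}{8} + 108} = \sqrt{- \frac{337971}{8}} = \frac{i \sqrt{675942}}{4}$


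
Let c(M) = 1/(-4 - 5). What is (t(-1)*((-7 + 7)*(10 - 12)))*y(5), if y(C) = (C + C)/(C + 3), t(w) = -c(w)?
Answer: 0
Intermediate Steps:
c(M) = -1/9 (c(M) = 1/(-9) = -1/9)
t(w) = 1/9 (t(w) = -1*(-1/9) = 1/9)
y(C) = 2*C/(3 + C) (y(C) = (2*C)/(3 + C) = 2*C/(3 + C))
(t(-1)*((-7 + 7)*(10 - 12)))*y(5) = (((-7 + 7)*(10 - 12))/9)*(2*5/(3 + 5)) = ((0*(-2))/9)*(2*5/8) = ((1/9)*0)*(2*5*(1/8)) = 0*(5/4) = 0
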